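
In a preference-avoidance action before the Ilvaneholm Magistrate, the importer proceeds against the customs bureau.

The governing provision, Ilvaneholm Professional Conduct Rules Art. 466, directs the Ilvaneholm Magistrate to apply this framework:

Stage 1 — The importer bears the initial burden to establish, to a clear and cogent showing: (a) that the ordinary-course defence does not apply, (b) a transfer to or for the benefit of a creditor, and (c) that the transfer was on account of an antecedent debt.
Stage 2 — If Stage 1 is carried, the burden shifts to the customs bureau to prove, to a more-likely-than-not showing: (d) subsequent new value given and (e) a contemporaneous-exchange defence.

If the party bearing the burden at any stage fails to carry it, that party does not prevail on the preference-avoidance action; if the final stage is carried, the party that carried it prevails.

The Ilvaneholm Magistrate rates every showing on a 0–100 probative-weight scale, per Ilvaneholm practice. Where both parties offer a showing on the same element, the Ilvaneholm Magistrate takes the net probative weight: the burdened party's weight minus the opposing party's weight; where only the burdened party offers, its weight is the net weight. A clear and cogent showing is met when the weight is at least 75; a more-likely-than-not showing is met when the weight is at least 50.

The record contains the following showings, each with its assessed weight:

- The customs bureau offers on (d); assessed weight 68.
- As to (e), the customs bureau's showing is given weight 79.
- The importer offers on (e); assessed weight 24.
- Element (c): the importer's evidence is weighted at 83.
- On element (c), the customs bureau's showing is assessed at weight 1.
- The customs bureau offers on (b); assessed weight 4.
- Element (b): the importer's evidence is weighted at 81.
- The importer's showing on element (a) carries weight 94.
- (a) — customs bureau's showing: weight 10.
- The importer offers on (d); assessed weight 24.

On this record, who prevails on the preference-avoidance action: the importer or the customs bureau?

importer

At Stage 1 the importer must meet a clear and cogent showing (weight is at least 75): on (a) the weight is 94 less the opposing 10 gives net 84, which does reach 75, so (a) meets the standard; on (b) the weight is 81 less the opposing 4 gives net 77, which does reach 75, so (b) meets the standard; on (c) the weight is 83 less the opposing 1 gives net 82, which does reach 75, so (c) meets the standard.
  Stage 1 is satisfied; the onus moves to the customs bureau.
At Stage 2 the customs bureau must meet a more-likely-than-not showing (weight is at least 50): on (d) the weight is 68 less the opposing 24 gives net 44, which does not reach 50, so (d) does not meet the standard; on (e) the weight is 79 less the opposing 24 gives net 55, ≥ 50, so (e) meets the standard.
  The customs bureau does not carry Stage 2.
The analysis ends at Stage 2; the importer prevails.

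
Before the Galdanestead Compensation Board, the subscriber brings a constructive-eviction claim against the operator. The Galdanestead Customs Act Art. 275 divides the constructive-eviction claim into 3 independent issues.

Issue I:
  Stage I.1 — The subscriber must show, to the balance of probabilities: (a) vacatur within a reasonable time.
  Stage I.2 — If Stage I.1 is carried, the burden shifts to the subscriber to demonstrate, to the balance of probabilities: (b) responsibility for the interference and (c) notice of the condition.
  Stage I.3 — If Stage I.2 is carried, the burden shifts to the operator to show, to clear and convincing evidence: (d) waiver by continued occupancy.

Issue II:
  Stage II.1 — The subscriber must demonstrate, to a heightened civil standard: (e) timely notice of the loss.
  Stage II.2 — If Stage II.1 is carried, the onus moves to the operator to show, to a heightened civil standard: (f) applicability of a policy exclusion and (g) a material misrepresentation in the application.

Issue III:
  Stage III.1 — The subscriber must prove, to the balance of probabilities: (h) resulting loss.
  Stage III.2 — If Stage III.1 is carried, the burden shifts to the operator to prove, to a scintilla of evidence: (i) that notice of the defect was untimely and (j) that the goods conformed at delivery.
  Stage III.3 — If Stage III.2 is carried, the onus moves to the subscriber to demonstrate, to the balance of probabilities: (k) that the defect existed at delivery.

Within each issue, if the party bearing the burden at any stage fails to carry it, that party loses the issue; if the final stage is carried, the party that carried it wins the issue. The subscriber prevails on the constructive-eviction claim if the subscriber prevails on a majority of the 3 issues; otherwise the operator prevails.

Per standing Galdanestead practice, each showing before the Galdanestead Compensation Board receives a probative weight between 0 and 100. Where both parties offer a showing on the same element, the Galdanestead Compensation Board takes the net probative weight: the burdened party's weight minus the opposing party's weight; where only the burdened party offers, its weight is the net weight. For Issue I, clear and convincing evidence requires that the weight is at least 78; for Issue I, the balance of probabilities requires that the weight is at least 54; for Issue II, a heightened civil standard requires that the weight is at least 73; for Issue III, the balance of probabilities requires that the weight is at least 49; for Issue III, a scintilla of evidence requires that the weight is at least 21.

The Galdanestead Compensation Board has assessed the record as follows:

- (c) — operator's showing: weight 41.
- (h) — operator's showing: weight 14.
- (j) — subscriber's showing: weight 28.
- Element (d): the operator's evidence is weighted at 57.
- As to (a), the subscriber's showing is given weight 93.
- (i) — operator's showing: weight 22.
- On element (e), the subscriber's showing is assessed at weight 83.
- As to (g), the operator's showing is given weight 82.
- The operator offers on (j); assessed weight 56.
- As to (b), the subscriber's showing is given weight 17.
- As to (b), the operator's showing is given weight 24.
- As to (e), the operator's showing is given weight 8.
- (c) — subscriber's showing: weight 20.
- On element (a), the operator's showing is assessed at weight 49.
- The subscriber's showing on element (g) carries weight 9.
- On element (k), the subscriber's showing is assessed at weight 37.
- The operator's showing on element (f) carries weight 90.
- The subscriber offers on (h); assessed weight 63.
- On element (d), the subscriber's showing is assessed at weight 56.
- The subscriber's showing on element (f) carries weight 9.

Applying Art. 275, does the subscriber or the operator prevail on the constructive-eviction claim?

— Issue I —
Stage I.1 — burden on subscriber; standard: the balance of probabilities (weight is at least 54).
    (a): 93 − 49 = 44 < 54 [not met]
  Stage I.1 not carried; the subscriber fails its burden.
The operator prevails on this issue.
— Issue II —
Stage II.1 — burden on subscriber; standard: a heightened civil standard (weight is at least 73).
    (e): 83 − 8 = 75 ≥ 73 [met]
  Stage II.1 carried; the burden shifts to the operator.
Stage II.2 — burden on operator; standard: a heightened civil standard (weight is at least 73).
    (f): 90 − 9 = 81 ≥ 73 [met]
    (g): 82 − 9 = 73 ≥ 73 [met]
  Stage II.2 carried; the final stage is satisfied.
All stages carried — the operator prevails on this issue.
— Issue III —
At Stage III.1 the subscriber must meet the balance of probabilities (weight is at least 49): on (h) the weight is 63 less the opposing 14 gives net 49, which does reach 49, so (h) meets the standard.
  Stage III.1 is satisfied; the onus moves to the operator.
At Stage III.2 the operator must meet a scintilla of evidence (weight is at least 21): on (i) the weight is 22, which does reach 21, so (i) meets the standard; on (j) the weight is 56 less the opposing 28 gives net 28, ≥ 21, so (j) meets the standard.
  Stage III.2 is satisfied; the onus moves to the subscriber.
At Stage III.3 the subscriber must meet the balance of probabilities (weight is at least 49): on (k) the weight is 37, which does not reach 49, so (k) does not meet the standard.
  Not every element is met, so the subscriber fails to carry Stage III.3.
The analysis ends at Stage III.3; the operator prevails on this issue.
Per-issue: Issue I → operator; Issue II → operator; Issue III → operator. The subscriber must prevail on a majority of issues; overall, the operator prevails.

operator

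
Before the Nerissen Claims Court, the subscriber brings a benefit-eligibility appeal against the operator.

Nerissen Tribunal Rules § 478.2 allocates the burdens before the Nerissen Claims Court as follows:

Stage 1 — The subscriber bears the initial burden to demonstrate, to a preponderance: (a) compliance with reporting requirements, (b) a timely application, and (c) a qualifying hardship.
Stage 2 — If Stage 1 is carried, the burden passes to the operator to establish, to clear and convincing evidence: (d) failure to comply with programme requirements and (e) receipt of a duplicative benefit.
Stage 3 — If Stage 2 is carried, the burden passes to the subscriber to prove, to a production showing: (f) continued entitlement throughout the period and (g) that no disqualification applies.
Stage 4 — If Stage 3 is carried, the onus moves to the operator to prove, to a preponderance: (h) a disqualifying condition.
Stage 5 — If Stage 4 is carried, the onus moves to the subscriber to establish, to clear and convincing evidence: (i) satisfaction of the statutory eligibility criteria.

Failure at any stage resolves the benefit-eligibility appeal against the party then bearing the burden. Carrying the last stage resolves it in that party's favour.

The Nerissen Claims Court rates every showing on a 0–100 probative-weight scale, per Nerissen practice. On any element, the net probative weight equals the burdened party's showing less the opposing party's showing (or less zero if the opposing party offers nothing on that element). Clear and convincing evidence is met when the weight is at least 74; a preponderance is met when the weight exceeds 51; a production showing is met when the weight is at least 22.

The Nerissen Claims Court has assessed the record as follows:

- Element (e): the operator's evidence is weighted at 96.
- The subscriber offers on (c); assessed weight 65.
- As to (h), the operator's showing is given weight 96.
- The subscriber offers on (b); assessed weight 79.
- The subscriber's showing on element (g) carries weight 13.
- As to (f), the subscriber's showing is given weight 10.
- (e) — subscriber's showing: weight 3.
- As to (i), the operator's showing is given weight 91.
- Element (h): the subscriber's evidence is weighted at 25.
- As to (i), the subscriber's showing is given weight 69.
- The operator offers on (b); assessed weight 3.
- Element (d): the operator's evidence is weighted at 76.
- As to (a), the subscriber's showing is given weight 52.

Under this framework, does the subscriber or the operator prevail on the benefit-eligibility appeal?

operator

Stage 1 — burden on subscriber; standard: a preponderance (weight exceeds 51).
    (a): 52 > 51 [met]
    (b): 79 − 3 = 76 > 51 [met]
    (c): 65 > 51 [met]
  Stage 1 is satisfied; the onus moves to the operator.
Stage 2 — burden on operator; standard: clear and convincing evidence (weight is at least 74).
    (d): 76 ≥ 74 [met]
    (e): 96 − 3 = 93 ≥ 74 [met]
  All elements met. The burden passes to the subscriber.
Stage 3 — burden on subscriber; standard: a production showing (weight is at least 22).
    (f): 10 < 22 [not met]
    (g): 13 < 22 [not met]
  Stage 3 not carried; the subscriber fails its burden.
The analysis ends at Stage 3; the operator prevails.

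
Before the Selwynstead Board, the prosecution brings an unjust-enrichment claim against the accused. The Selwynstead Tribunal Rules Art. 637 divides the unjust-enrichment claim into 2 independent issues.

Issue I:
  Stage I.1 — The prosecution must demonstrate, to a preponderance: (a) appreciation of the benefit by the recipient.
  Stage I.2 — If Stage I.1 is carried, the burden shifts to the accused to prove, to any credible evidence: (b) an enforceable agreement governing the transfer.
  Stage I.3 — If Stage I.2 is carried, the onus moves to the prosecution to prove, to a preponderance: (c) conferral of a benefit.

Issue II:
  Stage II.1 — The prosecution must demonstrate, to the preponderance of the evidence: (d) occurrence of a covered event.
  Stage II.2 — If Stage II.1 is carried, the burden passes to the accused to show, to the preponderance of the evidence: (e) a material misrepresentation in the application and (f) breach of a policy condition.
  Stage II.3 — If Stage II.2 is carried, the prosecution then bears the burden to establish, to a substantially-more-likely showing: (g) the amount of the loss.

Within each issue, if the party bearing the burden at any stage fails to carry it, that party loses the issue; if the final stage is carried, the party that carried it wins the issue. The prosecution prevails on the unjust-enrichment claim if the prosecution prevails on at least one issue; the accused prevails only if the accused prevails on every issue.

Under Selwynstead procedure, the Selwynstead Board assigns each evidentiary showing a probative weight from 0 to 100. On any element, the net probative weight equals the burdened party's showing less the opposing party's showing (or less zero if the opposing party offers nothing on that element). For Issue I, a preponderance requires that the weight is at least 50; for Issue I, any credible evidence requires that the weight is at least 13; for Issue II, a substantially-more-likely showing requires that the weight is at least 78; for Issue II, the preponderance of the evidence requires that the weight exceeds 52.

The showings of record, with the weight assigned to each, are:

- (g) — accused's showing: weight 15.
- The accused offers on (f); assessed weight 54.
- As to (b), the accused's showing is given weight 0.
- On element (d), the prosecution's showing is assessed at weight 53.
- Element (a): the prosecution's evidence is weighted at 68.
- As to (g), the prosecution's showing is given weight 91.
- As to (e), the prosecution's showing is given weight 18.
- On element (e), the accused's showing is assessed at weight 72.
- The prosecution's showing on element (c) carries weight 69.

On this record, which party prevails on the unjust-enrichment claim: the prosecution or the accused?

— Issue I —
Stage I.1 (prosecution, a preponderance, weight is at least 50): (a) 68 ≥ 50 — meets.
  Stage I.1 carried; the burden shifts to the accused.
Stage I.2 (accused, any credible evidence, weight is at least 13): (b) 0 < 13 — fails.
  The accused does not carry Stage I.2.
The prosecution prevails on this issue.
— Issue II —
Stage II.1 — burden on prosecution; standard: the preponderance of the evidence (weight exceeds 52).
    (d): 53 > 52 [met]
  Stage II.1 carried; the burden shifts to the accused.
Stage II.2 — burden on accused; standard: the preponderance of the evidence (weight exceeds 52).
    (e): 72 − 18 = 54 > 52 [met]
    (f): 54 > 52 [met]
  All elements met. The burden passes to the prosecution.
Stage II.3 — burden on prosecution; standard: a substantially-more-likely showing (weight is at least 78).
    (g): 91 − 15 = 76 < 78 [not met]
  The prosecution does not carry Stage II.3.
So the accused prevails on this issue.
Per-issue: Issue I → prosecution; Issue II → accused. The prosecution must prevail on at least one issue; overall, the prosecution prevails.

prosecution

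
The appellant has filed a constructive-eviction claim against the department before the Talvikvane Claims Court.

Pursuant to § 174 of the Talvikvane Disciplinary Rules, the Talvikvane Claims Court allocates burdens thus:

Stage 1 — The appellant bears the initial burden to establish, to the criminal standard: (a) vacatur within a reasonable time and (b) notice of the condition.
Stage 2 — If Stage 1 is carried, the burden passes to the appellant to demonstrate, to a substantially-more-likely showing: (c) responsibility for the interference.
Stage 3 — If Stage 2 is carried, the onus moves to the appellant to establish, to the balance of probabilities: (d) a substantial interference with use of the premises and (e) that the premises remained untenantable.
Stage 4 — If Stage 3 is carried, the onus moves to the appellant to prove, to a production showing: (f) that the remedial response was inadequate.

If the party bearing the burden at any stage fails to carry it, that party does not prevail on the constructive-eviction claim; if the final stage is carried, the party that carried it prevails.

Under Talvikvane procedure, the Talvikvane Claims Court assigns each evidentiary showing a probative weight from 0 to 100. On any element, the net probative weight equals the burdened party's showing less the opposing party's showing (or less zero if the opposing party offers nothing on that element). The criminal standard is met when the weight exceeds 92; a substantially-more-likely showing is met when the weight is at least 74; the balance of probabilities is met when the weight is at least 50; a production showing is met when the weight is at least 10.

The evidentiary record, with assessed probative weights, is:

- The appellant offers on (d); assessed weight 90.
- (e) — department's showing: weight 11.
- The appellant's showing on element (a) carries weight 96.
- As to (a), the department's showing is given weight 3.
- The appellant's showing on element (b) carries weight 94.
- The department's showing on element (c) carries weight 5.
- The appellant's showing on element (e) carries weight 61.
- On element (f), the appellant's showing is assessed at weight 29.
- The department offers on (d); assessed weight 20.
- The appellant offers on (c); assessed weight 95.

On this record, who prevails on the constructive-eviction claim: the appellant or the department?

appellant

Stage 1 (appellant, the criminal standard, weight exceeds 92): (a) net 96−3=93 > 92 — meets; (b) 94 > 92 — meets.
  Stage 1 is satisfied; the appellant continues to bear the burden.
Stage 2 (appellant, a substantially-more-likely showing, weight is at least 74): (c) net 95−5=90 ≥ 74 — meets.
  All elements met. The appellant retains the burden for Stage 3.
Stage 3 (appellant, the balance of probabilities, weight is at least 50): (d) net 90−20=70 ≥ 50 — meets; (e) net 61−11=50 ≥ 50 — meets.
  Stage 3 is satisfied; the appellant continues to bear the burden.
Stage 4 (appellant, a production showing, weight is at least 10): (f) 29 ≥ 10 — meets.
  The appellant carries the last stage.
All stages carried — the appellant prevails.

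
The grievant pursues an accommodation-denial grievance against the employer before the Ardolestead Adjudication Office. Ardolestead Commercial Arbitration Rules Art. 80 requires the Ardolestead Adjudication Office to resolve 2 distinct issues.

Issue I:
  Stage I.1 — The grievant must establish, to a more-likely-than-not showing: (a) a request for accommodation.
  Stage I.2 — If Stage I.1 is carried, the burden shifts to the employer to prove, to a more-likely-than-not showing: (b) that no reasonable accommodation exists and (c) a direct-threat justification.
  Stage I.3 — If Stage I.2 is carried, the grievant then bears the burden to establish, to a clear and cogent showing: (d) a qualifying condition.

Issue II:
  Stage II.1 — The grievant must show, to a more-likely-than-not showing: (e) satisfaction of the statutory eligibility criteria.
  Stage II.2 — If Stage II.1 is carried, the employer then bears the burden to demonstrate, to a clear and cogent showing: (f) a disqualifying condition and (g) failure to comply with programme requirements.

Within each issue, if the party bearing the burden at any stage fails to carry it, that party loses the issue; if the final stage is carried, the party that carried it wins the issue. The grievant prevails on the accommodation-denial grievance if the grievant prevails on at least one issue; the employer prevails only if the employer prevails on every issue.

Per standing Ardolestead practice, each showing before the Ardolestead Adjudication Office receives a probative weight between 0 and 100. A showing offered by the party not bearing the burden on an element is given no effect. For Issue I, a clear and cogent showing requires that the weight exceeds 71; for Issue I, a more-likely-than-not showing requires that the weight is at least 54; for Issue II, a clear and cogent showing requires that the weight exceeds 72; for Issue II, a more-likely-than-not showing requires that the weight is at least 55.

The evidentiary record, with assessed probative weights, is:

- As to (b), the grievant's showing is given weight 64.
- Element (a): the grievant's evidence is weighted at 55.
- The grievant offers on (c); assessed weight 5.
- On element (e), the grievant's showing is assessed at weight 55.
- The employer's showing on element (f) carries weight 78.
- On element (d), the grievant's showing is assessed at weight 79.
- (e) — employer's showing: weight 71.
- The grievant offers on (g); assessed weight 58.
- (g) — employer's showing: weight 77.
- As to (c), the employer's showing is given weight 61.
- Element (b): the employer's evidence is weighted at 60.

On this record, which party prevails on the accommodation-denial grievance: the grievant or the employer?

grievant

— Issue I —
Stage I.1 (grievant, a more-likely-than-not showing, weight is at least 54): (a) 55 ≥ 54 — meets.
  All elements met. The burden passes to the employer.
Stage I.2 (employer, a more-likely-than-not showing, weight is at least 54): (b) 60 (grievant's 64 disregarded) ≥ 54 — meets; (c) 61 (grievant's 5 disregarded) ≥ 54 — meets.
  All elements met. The burden passes to the grievant.
Stage I.3 (grievant, a clear and cogent showing, weight exceeds 71): (d) 79 > 71 — meets.
  Stage I.3 carried; the final stage is satisfied.
With every stage satisfied, the grievant prevails on this issue.
— Issue II —
Stage II.1 — burden on grievant; standard: a more-likely-than-not showing (weight is at least 55).
    (e): 55 (employer's 71 disregarded) ≥ 55 [met]
  Stage II.1 carried; the burden shifts to the employer.
Stage II.2 — burden on employer; standard: a clear and cogent showing (weight exceeds 72).
    (f): 78 > 72 [met]
    (g): 77 (grievant's 58 disregarded) > 72 [met]
  Stage II.2 carried; the final stage is satisfied.
All stages carried — the employer prevails on this issue.
Per-issue: Issue I → grievant; Issue II → employer. The grievant must prevail on at least one issue; overall, the grievant prevails.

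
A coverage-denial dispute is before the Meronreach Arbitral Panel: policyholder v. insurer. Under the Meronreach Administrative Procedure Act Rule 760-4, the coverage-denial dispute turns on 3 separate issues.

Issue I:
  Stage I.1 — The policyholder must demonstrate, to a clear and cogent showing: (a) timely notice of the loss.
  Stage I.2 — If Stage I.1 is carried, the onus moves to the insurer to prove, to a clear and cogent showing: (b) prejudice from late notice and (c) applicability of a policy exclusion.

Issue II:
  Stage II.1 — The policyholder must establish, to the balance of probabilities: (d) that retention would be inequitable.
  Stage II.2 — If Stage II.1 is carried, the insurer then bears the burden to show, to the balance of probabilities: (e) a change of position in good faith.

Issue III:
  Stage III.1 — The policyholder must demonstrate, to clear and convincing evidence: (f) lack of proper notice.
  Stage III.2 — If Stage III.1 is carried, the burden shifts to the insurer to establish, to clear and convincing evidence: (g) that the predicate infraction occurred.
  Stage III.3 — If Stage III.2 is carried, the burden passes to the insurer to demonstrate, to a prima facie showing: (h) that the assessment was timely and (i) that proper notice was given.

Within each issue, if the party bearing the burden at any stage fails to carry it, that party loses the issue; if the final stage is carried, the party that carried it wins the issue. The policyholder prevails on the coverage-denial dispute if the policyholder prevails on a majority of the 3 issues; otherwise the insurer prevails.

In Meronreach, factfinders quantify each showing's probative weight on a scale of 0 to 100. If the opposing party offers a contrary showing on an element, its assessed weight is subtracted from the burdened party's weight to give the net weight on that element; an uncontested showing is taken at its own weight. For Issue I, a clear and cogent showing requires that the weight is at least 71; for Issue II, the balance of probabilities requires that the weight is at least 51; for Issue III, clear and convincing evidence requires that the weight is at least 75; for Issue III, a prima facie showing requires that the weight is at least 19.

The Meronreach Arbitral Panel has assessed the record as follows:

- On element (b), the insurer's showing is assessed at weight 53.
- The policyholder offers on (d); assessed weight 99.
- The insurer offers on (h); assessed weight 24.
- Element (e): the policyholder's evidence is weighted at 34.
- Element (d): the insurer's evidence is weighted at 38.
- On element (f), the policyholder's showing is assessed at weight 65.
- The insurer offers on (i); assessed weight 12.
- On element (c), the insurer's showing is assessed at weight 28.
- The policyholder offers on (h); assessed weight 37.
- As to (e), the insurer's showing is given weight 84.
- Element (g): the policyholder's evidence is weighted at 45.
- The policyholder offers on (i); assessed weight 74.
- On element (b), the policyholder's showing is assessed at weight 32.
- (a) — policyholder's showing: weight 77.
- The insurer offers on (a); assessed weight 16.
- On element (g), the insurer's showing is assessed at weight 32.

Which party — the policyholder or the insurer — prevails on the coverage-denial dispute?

insurer

— Issue I —
Stage I.1 (policyholder, a clear and cogent showing, weight is at least 71): (a) net 77−16=61 < 71 — fails.
  The policyholder does not carry Stage I.1.
The analysis ends at Stage I.1; the insurer prevails on this issue.
— Issue II —
Stage II.1 — burden on policyholder; standard: the balance of probabilities (weight is at least 51).
    (d): 99 − 38 = 61 ≥ 51 [met]
  Stage II.1 carried; the burden shifts to the insurer.
Stage II.2 — burden on insurer; standard: the balance of probabilities (weight is at least 51).
    (e): 84 − 34 = 50 < 51 [not met]
  Not every element is met, so the insurer fails to carry Stage II.2.
The policyholder prevails on this issue.
— Issue III —
At Stage III.1 the policyholder must meet clear and convincing evidence (weight is at least 75): on (f) the weight is 65, < 75, so (f) does not meet the standard.
  The policyholder does not carry Stage III.1.
The analysis ends at Stage III.1; the insurer prevails on this issue.
Per-issue: Issue I → insurer; Issue II → policyholder; Issue III → insurer. The policyholder must prevail on a majority of issues; overall, the insurer prevails.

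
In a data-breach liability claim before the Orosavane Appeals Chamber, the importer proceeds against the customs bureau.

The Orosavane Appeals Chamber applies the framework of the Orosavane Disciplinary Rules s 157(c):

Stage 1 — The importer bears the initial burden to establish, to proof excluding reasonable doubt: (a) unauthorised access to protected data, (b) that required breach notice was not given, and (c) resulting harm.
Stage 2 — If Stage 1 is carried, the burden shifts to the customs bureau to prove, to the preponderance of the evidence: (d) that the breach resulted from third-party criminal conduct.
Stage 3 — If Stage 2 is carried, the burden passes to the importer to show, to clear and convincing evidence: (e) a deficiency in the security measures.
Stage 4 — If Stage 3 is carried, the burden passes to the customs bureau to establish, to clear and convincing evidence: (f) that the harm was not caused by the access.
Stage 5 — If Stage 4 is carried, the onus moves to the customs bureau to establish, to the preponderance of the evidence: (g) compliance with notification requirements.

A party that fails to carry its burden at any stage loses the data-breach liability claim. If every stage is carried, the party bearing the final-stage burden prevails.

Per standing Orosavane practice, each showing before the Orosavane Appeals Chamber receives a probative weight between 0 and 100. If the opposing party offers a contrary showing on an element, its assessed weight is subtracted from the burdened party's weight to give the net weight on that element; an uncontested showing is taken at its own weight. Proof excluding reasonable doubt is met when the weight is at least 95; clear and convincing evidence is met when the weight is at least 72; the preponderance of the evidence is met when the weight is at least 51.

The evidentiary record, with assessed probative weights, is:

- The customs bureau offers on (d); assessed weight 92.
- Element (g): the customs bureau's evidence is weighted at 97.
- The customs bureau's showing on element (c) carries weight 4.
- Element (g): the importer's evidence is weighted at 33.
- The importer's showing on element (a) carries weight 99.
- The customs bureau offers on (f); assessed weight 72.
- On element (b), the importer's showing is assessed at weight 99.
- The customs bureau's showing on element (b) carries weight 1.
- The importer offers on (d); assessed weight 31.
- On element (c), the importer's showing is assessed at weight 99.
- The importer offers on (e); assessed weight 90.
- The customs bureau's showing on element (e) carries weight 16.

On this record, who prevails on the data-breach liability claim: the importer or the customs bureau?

customs bureau

At Stage 1 the importer must meet proof excluding reasonable doubt (weight is at least 95): on (a) the weight is 99, which does reach 95, so (a) meets the standard; on (b) the weight is 99 less the opposing 1 gives net 98, ≥ 95, so (b) meets the standard; on (c) the weight is 99 less the opposing 4 gives net 95, which does reach 95, so (c) meets the standard.
  Stage 1 carried; the burden shifts to the customs bureau.
At Stage 2 the customs bureau must meet the preponderance of the evidence (weight is at least 51): on (d) the weight is 92 less the opposing 31 gives net 61, which does reach 51, so (d) meets the standard.
  Stage 2 is satisfied; the onus moves to the importer.
At Stage 3 the importer must meet clear and convincing evidence (weight is at least 72): on (e) the weight is 90 less the opposing 16 gives net 74, ≥ 72, so (e) meets the standard.
  Stage 3 is satisfied; the onus moves to the customs bureau.
At Stage 4 the customs bureau must meet clear and convincing evidence (weight is at least 72): on (f) the weight is 72, ≥ 72, so (f) meets the standard.
  Stage 4 is satisfied; the customs bureau continues to bear the burden.
At Stage 5 the customs bureau must meet the preponderance of the evidence (weight is at least 51): on (g) the weight is 97 less the opposing 33 gives net 64, ≥ 51, so (g) meets the standard.
  All elements met at the final stage.
With every stage satisfied, the customs bureau prevails.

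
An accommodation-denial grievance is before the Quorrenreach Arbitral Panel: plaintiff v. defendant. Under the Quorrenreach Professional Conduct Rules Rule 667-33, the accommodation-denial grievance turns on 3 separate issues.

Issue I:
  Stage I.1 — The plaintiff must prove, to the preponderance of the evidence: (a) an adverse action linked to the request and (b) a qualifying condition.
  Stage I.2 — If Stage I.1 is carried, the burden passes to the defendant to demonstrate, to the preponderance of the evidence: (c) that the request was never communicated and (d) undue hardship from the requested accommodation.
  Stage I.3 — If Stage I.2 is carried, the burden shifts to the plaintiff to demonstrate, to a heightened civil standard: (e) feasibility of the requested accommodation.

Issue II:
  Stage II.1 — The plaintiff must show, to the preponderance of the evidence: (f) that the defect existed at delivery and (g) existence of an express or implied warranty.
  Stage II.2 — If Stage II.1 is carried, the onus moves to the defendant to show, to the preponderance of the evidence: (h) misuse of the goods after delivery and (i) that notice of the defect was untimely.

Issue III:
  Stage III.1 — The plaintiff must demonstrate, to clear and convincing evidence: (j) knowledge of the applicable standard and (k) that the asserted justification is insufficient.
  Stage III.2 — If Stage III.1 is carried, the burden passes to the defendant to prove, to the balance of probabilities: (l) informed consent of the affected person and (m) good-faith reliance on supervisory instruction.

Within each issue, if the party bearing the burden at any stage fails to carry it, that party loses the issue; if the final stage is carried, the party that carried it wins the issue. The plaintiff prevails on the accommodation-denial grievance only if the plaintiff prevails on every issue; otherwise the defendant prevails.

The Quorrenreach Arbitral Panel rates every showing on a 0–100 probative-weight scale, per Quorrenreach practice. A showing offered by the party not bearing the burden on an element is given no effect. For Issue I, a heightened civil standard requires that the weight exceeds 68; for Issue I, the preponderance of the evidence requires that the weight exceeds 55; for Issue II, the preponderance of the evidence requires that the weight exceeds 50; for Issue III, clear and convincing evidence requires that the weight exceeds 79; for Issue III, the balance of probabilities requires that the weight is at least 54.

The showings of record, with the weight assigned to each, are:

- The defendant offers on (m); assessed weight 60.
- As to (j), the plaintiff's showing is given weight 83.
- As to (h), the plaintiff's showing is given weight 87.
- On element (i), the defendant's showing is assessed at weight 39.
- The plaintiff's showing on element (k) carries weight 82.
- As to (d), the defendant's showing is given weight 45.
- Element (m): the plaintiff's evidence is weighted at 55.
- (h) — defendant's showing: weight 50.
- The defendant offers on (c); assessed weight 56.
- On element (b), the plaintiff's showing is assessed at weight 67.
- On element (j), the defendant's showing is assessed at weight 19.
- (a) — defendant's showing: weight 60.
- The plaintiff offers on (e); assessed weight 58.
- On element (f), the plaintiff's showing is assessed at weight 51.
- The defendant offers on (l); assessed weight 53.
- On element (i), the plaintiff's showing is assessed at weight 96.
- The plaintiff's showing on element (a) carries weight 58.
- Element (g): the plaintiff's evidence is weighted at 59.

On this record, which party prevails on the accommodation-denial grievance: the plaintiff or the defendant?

— Issue I —
Stage I.1 — burden on plaintiff; standard: the preponderance of the evidence (weight exceeds 55).
    (a): 58 (defendant's 60 disregarded) > 55 [met]
    (b): 67 > 55 [met]
  The plaintiff carries Stage I.1; the defendant now bears the burden.
Stage I.2 — burden on defendant; standard: the preponderance of the evidence (weight exceeds 55).
    (c): 56 > 55 [met]
    (d): 45 ≤ 55 [not met]
  Not every element is met, so the defendant fails to carry Stage I.2.
The analysis ends at Stage I.2; the plaintiff prevails on this issue.
— Issue II —
Stage II.1 — burden on plaintiff; standard: the preponderance of the evidence (weight exceeds 50).
    (f): 51 > 50 [met]
    (g): 59 > 50 [met]
  Stage II.1 is satisfied; the onus moves to the defendant.
Stage II.2 — burden on defendant; standard: the preponderance of the evidence (weight exceeds 50).
    (h): 50 (plaintiff's 87 disregarded) ≤ 50 [not met]
    (i): 39 (plaintiff's 96 disregarded) ≤ 50 [not met]
  The defendant does not carry Stage II.2.
The analysis ends at Stage II.2; the plaintiff prevails on this issue.
— Issue III —
At Stage III.1 the plaintiff must meet clear and convincing evidence (weight exceeds 79): on (j) the weight is 83 (the defendant's 19 is given no effect), > 79, so (j) meets the standard; on (k) the weight is 82, > 79, so (k) meets the standard.
  All elements met. The burden passes to the defendant.
At Stage III.2 the defendant must meet the balance of probabilities (weight is at least 54): on (l) the weight is 53, which does not reach 54, so (l) does not meet the standard; on (m) the weight is 60 (the plaintiff's 55 is given no effect), which does reach 54, so (m) meets the standard.
  Not every element is met, so the defendant fails to carry Stage III.2.
The analysis ends at Stage III.2; the plaintiff prevails on this issue.
Per-issue: Issue I → plaintiff; Issue II → plaintiff; Issue III → plaintiff. The plaintiff must prevail on every issue; overall, the plaintiff prevails.

plaintiff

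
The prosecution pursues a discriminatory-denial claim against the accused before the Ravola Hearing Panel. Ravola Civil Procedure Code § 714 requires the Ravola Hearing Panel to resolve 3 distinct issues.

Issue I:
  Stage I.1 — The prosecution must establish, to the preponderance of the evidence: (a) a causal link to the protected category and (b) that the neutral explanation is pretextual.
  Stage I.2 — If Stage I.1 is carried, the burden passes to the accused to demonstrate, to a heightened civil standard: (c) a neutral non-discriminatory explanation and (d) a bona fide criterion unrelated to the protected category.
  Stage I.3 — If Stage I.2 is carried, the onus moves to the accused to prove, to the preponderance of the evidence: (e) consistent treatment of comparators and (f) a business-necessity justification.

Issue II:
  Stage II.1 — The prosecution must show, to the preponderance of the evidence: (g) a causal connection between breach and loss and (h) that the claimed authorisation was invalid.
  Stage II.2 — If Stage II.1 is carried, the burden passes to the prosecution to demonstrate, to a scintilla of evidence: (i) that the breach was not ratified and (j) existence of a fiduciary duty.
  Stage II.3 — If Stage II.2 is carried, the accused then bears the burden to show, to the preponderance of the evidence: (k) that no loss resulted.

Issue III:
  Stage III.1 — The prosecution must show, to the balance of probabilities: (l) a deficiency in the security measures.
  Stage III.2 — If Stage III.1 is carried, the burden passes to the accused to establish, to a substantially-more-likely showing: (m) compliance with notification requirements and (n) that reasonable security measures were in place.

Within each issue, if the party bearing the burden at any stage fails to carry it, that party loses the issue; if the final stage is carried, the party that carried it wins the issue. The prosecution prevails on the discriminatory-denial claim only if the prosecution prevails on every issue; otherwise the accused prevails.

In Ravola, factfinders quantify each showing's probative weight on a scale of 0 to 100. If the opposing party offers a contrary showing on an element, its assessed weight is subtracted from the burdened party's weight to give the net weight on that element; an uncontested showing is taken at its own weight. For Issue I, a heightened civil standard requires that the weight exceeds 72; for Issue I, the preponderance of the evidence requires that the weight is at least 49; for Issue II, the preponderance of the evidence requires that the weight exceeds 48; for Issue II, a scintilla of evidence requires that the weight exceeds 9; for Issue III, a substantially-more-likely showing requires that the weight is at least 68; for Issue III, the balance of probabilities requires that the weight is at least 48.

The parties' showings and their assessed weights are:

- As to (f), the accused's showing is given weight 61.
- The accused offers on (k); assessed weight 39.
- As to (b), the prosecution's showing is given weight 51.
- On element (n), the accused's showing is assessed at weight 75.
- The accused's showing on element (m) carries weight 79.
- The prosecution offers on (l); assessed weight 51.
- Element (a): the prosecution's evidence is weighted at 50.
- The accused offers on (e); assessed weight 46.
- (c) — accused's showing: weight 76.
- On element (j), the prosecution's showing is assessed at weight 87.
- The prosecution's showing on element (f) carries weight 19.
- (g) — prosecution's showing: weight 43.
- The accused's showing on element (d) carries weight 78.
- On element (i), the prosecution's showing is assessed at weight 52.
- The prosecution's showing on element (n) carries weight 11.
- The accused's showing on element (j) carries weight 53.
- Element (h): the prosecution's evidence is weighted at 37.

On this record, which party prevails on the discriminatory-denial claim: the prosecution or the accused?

— Issue I —
Stage I.1 — burden on prosecution; standard: the preponderance of the evidence (weight is at least 49).
    (a): 50 ≥ 49 [met]
    (b): 51 ≥ 49 [met]
  All elements met. The burden passes to the accused.
Stage I.2 — burden on accused; standard: a heightened civil standard (weight exceeds 72).
    (c): 76 > 72 [met]
    (d): 78 > 72 [met]
  Stage I.2 is satisfied; the accused continues to bear the burden.
Stage I.3 — burden on accused; standard: the preponderance of the evidence (weight is at least 49).
    (e): 46 < 49 [not met]
    (f): 61 − 19 = 42 < 49 [not met]
  Not every element is met, so the accused fails to carry Stage I.3.
The prosecution prevails on this issue.
— Issue II —
Stage II.1 — burden on prosecution; standard: the preponderance of the evidence (weight exceeds 48).
    (g): 43 ≤ 48 [not met]
    (h): 37 ≤ 48 [not met]
  The prosecution does not carry Stage II.1.
The accused prevails on this issue.
— Issue III —
Stage III.1 (prosecution, the balance of probabilities, weight is at least 48): (l) 51 ≥ 48 — meets.
  The prosecution carries Stage III.1; the accused now bears the burden.
Stage III.2 (accused, a substantially-more-likely showing, weight is at least 68): (m) 79 ≥ 68 — meets; (n) net 75−11=64 < 68 — fails.
  Stage III.2 not carried; the accused fails its burden.
So the prosecution prevails on this issue.
Per-issue: Issue I → prosecution; Issue II → accused; Issue III → prosecution. The prosecution must prevail on every issue; overall, the accused prevails.

accused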